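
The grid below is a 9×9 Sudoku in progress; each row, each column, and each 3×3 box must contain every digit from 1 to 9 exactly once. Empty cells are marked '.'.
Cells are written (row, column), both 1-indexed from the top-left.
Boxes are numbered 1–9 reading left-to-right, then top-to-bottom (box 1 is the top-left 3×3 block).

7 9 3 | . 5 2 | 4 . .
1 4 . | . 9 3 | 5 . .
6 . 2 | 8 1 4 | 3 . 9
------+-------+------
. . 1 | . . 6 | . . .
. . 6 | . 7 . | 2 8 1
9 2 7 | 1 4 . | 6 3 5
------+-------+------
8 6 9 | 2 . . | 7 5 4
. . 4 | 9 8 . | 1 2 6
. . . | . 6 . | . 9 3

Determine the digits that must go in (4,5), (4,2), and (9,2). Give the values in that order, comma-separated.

2,8,1

For (4,5):
  Consider where 2 can go in box 5.
  (4,4) is out (column 4 already has a 2).
  (5,4) is out (row 5 already has a 2).
  (5,6) is out (row 5 already has a 2).
  (6,6) is out (row 6 already has a 2).
  So the only cell in box 5 that can hold 2 is (4,5).
  So (4,5) = 2.
For (4,2):
  Consider where 8 can go in box 4.
  (4,1) is out (column 1 already has a 8).
  (5,1) is out (row 5 already has a 8).
  (5,2) is out (row 5 already has a 8).
  So the only cell in box 4 that can hold 8 is (4,2).
  So (4,2) = 8.
For (9,2):
  Consider where 1 can go in column 2.
  (3,2) is out (row 3 already has a 1).
  (4,2) is out (row 4 already has a 1).
  (5,2) is out (row 5 already has a 1).
  (8,2) is out (row 8 already has a 1).
  So the only cell in column 2 that can hold 1 is (9,2).
  So (9,2) = 1.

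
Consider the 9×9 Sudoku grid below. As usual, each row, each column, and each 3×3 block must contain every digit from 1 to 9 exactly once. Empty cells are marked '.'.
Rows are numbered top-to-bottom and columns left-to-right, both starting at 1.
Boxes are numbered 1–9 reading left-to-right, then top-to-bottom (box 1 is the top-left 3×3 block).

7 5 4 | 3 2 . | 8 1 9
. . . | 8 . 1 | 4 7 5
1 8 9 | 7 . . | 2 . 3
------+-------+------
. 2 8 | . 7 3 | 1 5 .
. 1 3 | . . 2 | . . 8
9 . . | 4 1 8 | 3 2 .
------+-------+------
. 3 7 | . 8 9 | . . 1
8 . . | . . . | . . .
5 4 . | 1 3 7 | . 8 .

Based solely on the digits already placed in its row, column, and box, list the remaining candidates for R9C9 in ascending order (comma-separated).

Row 9 already contains {1, 3, 4, 5, 7, 8}.
Column 9 already contains {1, 3, 5, 8, 9}.
Its 3×3 block (box 9) already contains {1, 8}.
Removing those from 1–9 leaves {2, 6} as the candidates for R9C9.

2,6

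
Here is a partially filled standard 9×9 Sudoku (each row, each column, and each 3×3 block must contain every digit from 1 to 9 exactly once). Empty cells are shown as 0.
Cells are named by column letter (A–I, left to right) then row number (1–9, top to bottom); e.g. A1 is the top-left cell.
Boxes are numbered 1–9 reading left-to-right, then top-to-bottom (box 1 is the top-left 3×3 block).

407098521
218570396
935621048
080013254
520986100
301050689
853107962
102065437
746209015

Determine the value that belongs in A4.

6

Row 4 already contains {1, 2, 3, 4, 5, 8}.
Column A already contains {1, 2, 3, 4, 5, 7, 8, 9}.
Its 3×3 block (box 4) already contains {1, 2, 3, 5, 8}.
The only value from 1–9 not eliminated is 6, so A4 = 6.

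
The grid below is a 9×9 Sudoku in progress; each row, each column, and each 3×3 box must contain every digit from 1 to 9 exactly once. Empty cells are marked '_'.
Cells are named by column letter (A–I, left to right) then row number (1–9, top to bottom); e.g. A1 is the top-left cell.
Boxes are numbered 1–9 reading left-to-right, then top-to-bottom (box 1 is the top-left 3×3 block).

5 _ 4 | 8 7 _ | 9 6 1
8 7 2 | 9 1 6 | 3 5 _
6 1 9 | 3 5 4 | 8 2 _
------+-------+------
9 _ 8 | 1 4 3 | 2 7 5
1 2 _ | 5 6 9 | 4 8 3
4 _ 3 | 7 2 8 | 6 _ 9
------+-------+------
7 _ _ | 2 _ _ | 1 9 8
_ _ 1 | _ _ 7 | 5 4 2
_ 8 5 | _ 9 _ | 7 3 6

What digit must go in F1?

Row 1 already contains {1, 4, 5, 6, 7, 8, 9}.
Column F already contains {3, 4, 6, 7, 8, 9}.
Its 3×3 block (box 2) already contains {1, 3, 4, 5, 6, 7, 8, 9}.
The only value from 1–9 not eliminated is 2, so F1 = 2.

2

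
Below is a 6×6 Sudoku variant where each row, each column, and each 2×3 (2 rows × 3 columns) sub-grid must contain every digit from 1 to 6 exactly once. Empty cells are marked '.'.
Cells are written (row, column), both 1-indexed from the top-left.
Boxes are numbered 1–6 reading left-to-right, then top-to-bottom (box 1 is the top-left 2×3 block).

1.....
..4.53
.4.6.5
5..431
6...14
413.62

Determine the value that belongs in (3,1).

Cell (3,1) itself could take any of {2, 3} by direct elimination.
Consider where 3 can go in box 3.
(3,3) is out (column 3 already has a 3).
(4,2) is out (row 4 already has a 3).
(4,3) is out (row 4 already has a 3).
So the only cell in box 3 that can hold 3 is (3,1).
Therefore (3,1) = 3.

3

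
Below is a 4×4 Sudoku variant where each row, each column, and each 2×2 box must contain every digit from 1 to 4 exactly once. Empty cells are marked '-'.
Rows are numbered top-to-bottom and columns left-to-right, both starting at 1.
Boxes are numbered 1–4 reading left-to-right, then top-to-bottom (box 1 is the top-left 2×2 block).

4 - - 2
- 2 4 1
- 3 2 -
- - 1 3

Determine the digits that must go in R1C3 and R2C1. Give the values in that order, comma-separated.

3,3

For R1C3:
  Row 1 already contains {2, 4}.
  Column 3 already contains {1, 2, 4}.
  Its 2×2 block (box 2) already contains {1, 2, 4}.
  The only value from 1–4 not eliminated is 3, so R1C3 = 3.
For R2C1:
  Row 2 already contains {1, 2, 4}.
  Column 1 already contains {4}.
  Its 2×2 block (box 1) already contains {2, 4}.
  The only value from 1–4 not eliminated is 3, so R2C1 = 3.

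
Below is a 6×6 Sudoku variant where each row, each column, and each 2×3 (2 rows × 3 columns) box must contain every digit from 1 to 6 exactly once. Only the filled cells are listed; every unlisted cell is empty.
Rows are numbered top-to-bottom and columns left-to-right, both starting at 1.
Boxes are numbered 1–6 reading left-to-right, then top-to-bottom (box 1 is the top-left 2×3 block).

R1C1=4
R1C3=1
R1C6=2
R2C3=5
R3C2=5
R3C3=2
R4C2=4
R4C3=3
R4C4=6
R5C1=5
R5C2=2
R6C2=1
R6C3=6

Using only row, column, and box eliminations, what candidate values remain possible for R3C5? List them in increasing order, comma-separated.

1,3,4

Row 3 already contains {2, 5}.
Column 5 already contains {}.
Its 2×3 block (box 4) already contains {6}.
Removing those from 1–6 leaves {1, 3, 4} as the candidates for R3C5.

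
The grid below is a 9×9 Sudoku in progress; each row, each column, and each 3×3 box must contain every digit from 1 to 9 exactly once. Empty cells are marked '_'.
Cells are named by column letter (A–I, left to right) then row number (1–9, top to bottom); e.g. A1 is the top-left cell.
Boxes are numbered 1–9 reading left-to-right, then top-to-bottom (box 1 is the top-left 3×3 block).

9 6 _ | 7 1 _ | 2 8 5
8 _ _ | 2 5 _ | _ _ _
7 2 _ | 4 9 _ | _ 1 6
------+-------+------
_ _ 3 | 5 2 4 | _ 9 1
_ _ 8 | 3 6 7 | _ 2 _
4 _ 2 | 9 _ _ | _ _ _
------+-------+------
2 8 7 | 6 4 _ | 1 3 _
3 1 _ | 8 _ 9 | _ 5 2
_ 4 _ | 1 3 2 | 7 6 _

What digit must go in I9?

8

Cell I9 itself could take any of {8, 9} by direct elimination.
Consider where 8 can go in box 9.
I7 is out (row 7 already has a 8).
G8 is out (row 8 already has a 8).
So the only cell in box 9 that can hold 8 is I9.
Therefore I9 = 8.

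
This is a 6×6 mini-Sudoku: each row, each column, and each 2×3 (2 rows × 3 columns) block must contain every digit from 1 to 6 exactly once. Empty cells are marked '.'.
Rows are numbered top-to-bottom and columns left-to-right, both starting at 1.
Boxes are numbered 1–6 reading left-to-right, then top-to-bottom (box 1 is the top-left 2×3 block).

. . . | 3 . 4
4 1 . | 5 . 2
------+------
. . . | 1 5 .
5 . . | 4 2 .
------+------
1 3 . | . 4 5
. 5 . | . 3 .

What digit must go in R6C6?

1

Cell R6C6 itself could take any of {1, 6} by direct elimination.
Consider where 1 can go in box 6.
R5C4 is out (row 5 already has a 1).
R6C4 is out (column 4 already has a 1).
So the only cell in box 6 that can hold 1 is R6C6.
Therefore R6C6 = 1.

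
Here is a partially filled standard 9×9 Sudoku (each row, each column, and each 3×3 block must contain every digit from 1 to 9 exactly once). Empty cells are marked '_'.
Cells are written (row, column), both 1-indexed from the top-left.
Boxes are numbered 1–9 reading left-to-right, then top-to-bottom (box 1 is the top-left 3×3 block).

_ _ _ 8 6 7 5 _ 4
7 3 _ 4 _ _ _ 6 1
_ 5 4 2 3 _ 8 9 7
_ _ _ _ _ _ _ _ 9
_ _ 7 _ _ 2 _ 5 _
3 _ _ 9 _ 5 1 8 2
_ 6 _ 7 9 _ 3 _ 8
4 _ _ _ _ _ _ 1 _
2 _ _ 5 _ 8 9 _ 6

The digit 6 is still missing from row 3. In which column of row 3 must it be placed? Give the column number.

Consider where 6 can go in row 3.
(3,6) is out (box 2 already has a 6).
So the only cell in row 3 that can hold 6 is (3,1).
That is column 1.

1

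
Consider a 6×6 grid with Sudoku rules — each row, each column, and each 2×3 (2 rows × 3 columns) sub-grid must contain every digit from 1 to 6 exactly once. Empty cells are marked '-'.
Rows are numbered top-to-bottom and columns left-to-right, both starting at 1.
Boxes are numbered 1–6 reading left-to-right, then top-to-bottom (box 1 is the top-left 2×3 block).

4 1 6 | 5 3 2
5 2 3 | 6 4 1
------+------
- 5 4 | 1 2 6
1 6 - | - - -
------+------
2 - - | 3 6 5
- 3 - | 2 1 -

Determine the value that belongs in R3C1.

3

Row 3 already contains {1, 2, 4, 5, 6}.
Column 1 already contains {1, 2, 4, 5}.
Its 2×3 block (box 3) already contains {1, 4, 5, 6}.
The only value from 1–6 not eliminated is 3, so R3C1 = 3.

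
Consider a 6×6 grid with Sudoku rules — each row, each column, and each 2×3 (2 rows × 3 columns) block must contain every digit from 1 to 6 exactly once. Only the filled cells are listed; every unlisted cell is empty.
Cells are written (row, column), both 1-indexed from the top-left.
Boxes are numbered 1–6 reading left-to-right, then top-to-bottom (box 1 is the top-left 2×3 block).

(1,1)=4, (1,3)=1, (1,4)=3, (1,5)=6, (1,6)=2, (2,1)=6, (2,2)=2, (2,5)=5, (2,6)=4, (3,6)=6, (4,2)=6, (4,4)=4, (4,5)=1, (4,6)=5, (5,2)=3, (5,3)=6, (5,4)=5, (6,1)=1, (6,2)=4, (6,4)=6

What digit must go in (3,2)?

Cell (3,2) itself could take any of {1, 5} by direct elimination.
Consider where 1 can go in box 3.
(3,1) is out (column 1 already has a 1).
(3,3) is out (column 3 already has a 1).
(4,1) is out (row 4 already has a 1).
(4,3) is out (row 4 already has a 1).
So the only cell in box 3 that can hold 1 is (3,2).
Therefore (3,2) = 1.

1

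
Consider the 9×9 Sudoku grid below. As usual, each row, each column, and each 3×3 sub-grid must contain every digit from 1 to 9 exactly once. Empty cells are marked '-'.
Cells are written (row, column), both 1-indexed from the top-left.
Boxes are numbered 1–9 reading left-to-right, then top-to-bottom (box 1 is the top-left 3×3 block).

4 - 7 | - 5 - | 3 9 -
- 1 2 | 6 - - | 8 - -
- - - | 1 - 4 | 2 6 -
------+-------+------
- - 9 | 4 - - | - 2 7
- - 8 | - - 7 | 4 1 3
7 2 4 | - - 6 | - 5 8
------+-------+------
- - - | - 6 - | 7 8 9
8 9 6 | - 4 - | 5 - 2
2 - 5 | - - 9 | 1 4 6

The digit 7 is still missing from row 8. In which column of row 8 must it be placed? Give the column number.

4

Consider where 7 can go in row 8.
(8,6) is out (column 6 already has a 7).
(8,8) is out (box 9 already has a 7).
So the only cell in row 8 that can hold 7 is (8,4).
That is column 4.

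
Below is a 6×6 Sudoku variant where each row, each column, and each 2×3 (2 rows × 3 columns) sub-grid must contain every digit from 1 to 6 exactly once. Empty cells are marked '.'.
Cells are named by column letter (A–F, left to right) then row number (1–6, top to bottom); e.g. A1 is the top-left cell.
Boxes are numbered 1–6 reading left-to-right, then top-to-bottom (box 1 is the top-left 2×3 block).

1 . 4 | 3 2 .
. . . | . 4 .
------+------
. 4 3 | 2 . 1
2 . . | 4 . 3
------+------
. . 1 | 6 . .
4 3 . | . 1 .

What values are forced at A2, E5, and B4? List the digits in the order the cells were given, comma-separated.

3,3,1

For A2:
  Consider where 3 can go in box 1.
  B1 is out (row 1 already has a 3).
  B2 is out (column B already has a 3).
  C2 is out (column C already has a 3).
  So the only cell in box 1 that can hold 3 is A2.
  So A2 = 3.
For E5:
  Consider where 3 can go in box 6.
  F5 is out (column F already has a 3).
  D6 is out (row 6 already has a 3).
  F6 is out (row 6 already has a 3).
  So the only cell in box 6 that can hold 3 is E5.
  So E5 = 3.
For B4:
  Consider where 1 can go in row 4.
  C4 is out (column C already has a 1).
  E4 is out (column E already has a 1).
  So the only cell in row 4 that can hold 1 is B4.
  So B4 = 1.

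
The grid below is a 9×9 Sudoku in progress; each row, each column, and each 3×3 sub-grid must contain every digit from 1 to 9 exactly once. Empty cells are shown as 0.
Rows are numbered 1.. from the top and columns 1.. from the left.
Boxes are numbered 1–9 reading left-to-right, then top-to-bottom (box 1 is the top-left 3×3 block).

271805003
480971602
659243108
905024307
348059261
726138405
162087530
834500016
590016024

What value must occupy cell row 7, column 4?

4

Row 7 already contains {1, 2, 3, 5, 6, 7, 8}.
Column 4 already contains {1, 2, 5, 8, 9}.
Its 3×3 block (box 8) already contains {1, 5, 6, 7, 8}.
The only value from 1–9 not eliminated is 4, so row 7, column 4 = 4.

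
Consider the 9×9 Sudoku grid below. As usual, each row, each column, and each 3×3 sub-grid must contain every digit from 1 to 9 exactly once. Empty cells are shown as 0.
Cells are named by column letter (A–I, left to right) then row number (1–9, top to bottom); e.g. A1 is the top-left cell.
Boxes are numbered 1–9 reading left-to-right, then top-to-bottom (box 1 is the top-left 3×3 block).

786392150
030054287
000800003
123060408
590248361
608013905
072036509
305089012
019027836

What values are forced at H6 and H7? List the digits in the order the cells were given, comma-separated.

For H6:
  Consider where 2 can go in box 6.
  H4 is out (row 4 already has a 2).
  So the only cell in box 6 that can hold 2 is H6.
  So H6 = 2.
For H7:
  Row 7 already contains {2, 3, 5, 6, 7, 9}.
  Column H already contains {1, 3, 5, 6, 8}.
  Its 3×3 block (box 9) already contains {1, 2, 3, 5, 6, 8, 9}.
  The only value from 1–9 not eliminated is 4, so H7 = 4.

2,4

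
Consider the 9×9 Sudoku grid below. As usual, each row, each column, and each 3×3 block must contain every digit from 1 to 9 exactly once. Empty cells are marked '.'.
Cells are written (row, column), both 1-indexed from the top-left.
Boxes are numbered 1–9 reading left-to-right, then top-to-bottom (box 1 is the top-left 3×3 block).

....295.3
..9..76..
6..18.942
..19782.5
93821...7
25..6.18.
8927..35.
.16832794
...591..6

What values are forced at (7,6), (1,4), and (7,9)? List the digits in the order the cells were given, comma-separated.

6,6,1

For (7,6):
  Consider where 6 can go in box 8.
  (7,5) is out (column 5 already has a 6).
  So the only cell in box 8 that can hold 6 is (7,6).
  So (7,6) = 6.
For (1,4):
  Consider where 6 can go in column 4.
  (2,4) is out (row 2 already has a 6).
  (6,4) is out (row 6 already has a 6).
  So the only cell in column 4 that can hold 6 is (1,4).
  So (1,4) = 6.
For (7,9):
  Row 7 already contains {2, 3, 5, 7, 8, 9}.
  Column 9 already contains {2, 3, 4, 5, 6, 7}.
  Its 3×3 block (box 9) already contains {3, 4, 5, 6, 7, 9}.
  The only value from 1–9 not eliminated is 1, so (7,9) = 1.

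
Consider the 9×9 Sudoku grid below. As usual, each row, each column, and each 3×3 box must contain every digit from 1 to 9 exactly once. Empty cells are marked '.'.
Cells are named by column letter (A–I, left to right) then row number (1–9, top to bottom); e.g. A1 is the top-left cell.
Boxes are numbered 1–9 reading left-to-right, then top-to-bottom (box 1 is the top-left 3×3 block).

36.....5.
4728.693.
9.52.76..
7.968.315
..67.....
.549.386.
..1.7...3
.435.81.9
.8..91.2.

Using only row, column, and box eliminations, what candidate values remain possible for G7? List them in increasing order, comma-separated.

Row 7 already contains {1, 3, 7}.
Column G already contains {1, 3, 6, 8, 9}.
Its 3×3 block (box 9) already contains {1, 2, 3, 9}.
Removing those from 1–9 leaves {4, 5} as the candidates for G7.

4,5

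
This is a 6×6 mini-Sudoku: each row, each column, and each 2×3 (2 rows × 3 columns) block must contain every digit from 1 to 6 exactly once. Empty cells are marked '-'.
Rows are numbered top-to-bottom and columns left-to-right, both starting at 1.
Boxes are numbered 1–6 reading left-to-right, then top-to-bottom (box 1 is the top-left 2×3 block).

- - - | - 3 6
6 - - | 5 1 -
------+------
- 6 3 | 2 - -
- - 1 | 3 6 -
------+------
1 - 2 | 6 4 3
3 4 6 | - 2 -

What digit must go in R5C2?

Row 5 already contains {1, 2, 3, 4, 6}.
Column 2 already contains {4, 6}.
Its 2×3 block (box 5) already contains {1, 2, 3, 4, 6}.
The only value from 1–6 not eliminated is 5, so R5C2 = 5.

5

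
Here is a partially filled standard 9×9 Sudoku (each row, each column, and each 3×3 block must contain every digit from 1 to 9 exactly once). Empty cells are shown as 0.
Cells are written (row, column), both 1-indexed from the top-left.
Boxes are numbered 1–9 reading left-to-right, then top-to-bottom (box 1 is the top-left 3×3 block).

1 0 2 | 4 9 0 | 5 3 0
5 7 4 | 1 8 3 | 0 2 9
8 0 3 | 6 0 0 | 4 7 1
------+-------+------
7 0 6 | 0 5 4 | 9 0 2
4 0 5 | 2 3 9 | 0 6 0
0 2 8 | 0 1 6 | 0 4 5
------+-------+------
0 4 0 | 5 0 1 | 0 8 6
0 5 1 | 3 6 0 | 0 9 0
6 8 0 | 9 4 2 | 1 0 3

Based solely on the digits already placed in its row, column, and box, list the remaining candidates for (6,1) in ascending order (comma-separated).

3,9

Row 6 already contains {1, 2, 4, 5, 6, 8}.
Column 1 already contains {1, 4, 5, 6, 7, 8}.
Its 3×3 block (box 4) already contains {2, 4, 5, 6, 7, 8}.
Removing those from 1–9 leaves {3, 9} as the candidates for (6,1).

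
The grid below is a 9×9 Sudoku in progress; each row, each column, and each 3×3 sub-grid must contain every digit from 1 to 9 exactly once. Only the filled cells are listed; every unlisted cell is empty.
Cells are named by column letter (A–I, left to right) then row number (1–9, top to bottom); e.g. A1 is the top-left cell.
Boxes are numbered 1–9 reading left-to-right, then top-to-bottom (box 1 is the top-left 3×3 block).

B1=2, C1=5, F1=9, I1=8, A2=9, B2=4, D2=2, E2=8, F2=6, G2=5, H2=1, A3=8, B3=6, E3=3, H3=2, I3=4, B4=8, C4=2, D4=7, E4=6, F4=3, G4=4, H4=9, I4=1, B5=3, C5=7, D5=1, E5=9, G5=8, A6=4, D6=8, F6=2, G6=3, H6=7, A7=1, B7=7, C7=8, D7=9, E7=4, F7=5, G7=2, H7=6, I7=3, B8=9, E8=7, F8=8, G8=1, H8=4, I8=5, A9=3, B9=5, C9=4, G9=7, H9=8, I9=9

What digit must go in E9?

Cell E9 itself could take any of {1, 2} by direct elimination.
Consider where 2 can go in row 9.
D9 is out (column D already has a 2).
F9 is out (column F already has a 2).
So the only cell in row 9 that can hold 2 is E9.
Therefore E9 = 2.

2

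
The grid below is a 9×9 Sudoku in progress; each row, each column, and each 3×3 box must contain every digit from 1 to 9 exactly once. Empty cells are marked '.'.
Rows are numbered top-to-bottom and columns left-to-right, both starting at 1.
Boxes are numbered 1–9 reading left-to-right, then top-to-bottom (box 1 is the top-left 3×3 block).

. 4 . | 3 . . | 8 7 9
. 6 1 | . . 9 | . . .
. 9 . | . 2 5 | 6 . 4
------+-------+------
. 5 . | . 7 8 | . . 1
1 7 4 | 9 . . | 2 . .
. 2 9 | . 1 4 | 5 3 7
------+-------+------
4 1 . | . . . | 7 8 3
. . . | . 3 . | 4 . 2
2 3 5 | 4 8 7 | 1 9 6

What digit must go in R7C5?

9

Cell R7C5 itself could take any of {5, 6, 9} by direct elimination.
Consider where 9 can go in column 5.
R1C5 is out (row 1 already has a 9).
R2C5 is out (row 2 already has a 9).
R5C5 is out (row 5 already has a 9).
So the only cell in column 5 that can hold 9 is R7C5.
Therefore R7C5 = 9.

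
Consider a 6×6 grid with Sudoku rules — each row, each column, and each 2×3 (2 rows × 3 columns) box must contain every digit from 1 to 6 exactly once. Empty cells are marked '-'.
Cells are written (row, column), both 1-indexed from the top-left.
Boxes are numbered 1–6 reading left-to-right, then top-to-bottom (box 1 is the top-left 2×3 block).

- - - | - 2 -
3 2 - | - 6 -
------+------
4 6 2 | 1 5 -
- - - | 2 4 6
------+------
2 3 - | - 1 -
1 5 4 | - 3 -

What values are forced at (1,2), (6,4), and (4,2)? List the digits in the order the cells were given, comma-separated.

4,6,1

For (1,2):
  Consider where 4 can go in column 2.
  (4,2) is out (row 4 already has a 4).
  So the only cell in column 2 that can hold 4 is (1,2).
  So (1,2) = 4.
For (6,4):
  Row 6 already contains {1, 3, 4, 5}.
  Column 4 already contains {1, 2}.
  Its 2×3 block (box 6) already contains {1, 3}.
  The only value from 1–6 not eliminated is 6, so (6,4) = 6.
For (4,2):
  Row 4 already contains {2, 4, 6}.
  Column 2 already contains {2, 3, 5, 6}.
  Its 2×3 block (box 3) already contains {2, 4, 6}.
  The only value from 1–6 not eliminated is 1, so (4,2) = 1.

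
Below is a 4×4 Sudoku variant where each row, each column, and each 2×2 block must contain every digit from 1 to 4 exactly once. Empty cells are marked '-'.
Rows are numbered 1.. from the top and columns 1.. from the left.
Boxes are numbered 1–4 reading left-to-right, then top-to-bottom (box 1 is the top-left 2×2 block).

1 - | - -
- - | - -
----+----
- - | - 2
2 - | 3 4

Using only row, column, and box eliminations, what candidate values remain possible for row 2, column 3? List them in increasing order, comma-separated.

Row 2 already contains {}.
Column 3 already contains {3}.
Its 2×2 block (box 2) already contains {}.
Removing those from 1–4 leaves {1, 2, 4} as the candidates for row 2, column 3.

1,2,4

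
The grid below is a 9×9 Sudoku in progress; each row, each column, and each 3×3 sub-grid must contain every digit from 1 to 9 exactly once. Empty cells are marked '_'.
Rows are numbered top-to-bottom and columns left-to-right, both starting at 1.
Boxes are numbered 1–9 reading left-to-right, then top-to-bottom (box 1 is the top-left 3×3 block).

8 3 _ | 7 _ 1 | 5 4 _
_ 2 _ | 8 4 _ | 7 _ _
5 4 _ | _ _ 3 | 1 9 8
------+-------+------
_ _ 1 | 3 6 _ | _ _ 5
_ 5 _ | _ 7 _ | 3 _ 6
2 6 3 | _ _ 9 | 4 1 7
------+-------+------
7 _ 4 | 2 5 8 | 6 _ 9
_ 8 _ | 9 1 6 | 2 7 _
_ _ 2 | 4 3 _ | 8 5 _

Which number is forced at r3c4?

6

Row 3 already contains {1, 3, 4, 5, 8, 9}.
Column 4 already contains {2, 3, 4, 7, 8, 9}.
Its 3×3 block (box 2) already contains {1, 3, 4, 7, 8}.
The only value from 1–9 not eliminated is 6, so r3c4 = 6.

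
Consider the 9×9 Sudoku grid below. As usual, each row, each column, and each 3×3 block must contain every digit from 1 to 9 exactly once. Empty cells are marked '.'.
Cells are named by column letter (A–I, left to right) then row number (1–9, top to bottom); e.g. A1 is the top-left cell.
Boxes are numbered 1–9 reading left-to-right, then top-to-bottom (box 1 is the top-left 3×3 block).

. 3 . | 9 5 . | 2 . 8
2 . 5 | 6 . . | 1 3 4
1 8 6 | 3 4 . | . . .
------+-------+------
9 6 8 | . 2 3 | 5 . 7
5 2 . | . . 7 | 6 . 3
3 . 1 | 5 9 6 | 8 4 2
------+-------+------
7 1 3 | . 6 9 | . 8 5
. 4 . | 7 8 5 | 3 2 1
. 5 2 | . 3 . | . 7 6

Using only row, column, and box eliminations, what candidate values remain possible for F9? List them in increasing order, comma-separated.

Row 9 already contains {2, 3, 5, 6, 7}.
Column F already contains {3, 5, 6, 7, 9}.
Its 3×3 block (box 8) already contains {3, 5, 6, 7, 8, 9}.
Removing those from 1–9 leaves {1, 4} as the candidates for F9.

1,4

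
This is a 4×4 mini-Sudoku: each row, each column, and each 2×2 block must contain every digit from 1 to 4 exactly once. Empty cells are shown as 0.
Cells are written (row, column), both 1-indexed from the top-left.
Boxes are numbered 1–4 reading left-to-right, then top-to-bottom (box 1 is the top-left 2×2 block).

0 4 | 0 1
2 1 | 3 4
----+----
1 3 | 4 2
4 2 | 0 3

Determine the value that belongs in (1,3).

Row 1 already contains {1, 4}.
Column 3 already contains {3, 4}.
Its 2×2 block (box 2) already contains {1, 3, 4}.
The only value from 1–4 not eliminated is 2, so (1,3) = 2.

2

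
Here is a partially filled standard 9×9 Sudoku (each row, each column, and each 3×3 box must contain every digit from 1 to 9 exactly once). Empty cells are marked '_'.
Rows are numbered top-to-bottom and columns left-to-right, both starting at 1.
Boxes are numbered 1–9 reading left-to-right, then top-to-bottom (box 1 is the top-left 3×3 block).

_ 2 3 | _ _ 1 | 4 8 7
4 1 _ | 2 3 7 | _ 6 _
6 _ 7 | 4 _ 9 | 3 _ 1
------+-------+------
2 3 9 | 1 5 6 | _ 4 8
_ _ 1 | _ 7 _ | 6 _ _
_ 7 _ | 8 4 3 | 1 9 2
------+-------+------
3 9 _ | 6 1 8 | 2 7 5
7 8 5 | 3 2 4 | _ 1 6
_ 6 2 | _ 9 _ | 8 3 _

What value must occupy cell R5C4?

9

Row 5 already contains {1, 6, 7}.
Column 4 already contains {1, 2, 3, 4, 6, 8}.
Its 3×3 block (box 5) already contains {1, 3, 4, 5, 6, 7, 8}.
The only value from 1–9 not eliminated is 9, so R5C4 = 9.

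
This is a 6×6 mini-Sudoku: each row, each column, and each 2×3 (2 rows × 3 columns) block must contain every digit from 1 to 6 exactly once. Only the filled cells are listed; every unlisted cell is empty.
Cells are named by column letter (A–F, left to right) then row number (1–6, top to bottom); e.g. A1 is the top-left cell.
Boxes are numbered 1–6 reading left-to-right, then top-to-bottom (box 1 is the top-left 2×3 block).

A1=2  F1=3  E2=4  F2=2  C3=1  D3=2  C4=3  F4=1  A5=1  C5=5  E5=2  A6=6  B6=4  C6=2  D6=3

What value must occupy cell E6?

Cell E6 itself could take any of {1, 5} by direct elimination.
Consider where 1 can go in box 6.
D5 is out (row 5 already has a 1).
F5 is out (row 5 already has a 1).
F6 is out (column F already has a 1).
So the only cell in box 6 that can hold 1 is E6.
Therefore E6 = 1.

1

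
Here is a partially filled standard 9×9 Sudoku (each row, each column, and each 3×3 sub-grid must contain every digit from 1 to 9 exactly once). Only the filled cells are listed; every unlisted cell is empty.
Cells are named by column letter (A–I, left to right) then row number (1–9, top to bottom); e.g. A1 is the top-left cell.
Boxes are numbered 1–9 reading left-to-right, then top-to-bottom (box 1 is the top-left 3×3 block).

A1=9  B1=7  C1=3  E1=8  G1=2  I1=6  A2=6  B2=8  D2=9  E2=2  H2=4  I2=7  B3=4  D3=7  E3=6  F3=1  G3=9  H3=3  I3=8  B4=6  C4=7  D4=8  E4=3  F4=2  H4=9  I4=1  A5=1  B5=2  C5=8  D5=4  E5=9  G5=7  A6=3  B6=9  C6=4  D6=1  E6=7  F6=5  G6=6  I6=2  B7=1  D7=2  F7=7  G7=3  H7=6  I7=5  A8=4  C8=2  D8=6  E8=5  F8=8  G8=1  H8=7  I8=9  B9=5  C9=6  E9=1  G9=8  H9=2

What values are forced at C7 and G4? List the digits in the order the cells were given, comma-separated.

For C7:
  Row 7 already contains {1, 2, 3, 5, 6, 7}.
  Column C already contains {2, 3, 4, 6, 7, 8}.
  Its 3×3 block (box 7) already contains {1, 2, 4, 5, 6}.
  The only value from 1–9 not eliminated is 9, so C7 = 9.
For G4:
  Consider where 4 can go in row 4.
  A4 is out (column A already has a 4).
  So the only cell in row 4 that can hold 4 is G4.
  So G4 = 4.

9,4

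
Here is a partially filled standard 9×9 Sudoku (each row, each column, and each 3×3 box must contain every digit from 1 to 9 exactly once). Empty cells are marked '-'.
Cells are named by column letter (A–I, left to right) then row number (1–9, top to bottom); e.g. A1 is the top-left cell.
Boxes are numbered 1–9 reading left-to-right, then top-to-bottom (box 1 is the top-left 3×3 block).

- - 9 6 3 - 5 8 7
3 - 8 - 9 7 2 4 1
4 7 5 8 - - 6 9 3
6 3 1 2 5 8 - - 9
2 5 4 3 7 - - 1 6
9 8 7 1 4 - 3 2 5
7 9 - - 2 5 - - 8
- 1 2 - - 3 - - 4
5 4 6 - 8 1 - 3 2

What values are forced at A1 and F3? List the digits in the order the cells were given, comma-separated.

1,2

For A1:
  Row 1 already contains {3, 5, 6, 7, 8, 9}.
  Column A already contains {2, 3, 4, 5, 6, 7, 9}.
  Its 3×3 block (box 1) already contains {3, 4, 5, 7, 8, 9}.
  The only value from 1–9 not eliminated is 1, so A1 = 1.
For F3:
  Row 3 already contains {3, 4, 5, 6, 7, 8, 9}.
  Column F already contains {1, 3, 5, 7, 8}.
  Its 3×3 block (box 2) already contains {3, 6, 7, 8, 9}.
  The only value from 1–9 not eliminated is 2, so F3 = 2.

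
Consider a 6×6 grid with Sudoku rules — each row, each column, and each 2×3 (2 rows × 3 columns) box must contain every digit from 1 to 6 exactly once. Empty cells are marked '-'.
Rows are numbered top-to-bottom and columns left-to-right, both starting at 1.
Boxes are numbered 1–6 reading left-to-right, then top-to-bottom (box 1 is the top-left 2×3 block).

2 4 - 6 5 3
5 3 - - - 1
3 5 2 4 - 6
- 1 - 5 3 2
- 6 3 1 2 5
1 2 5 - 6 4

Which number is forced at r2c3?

Row 2 already contains {1, 3, 5}.
Column 3 already contains {2, 3, 5}.
Its 2×3 block (box 1) already contains {2, 3, 4, 5}.
The only value from 1–6 not eliminated is 6, so r2c3 = 6.

6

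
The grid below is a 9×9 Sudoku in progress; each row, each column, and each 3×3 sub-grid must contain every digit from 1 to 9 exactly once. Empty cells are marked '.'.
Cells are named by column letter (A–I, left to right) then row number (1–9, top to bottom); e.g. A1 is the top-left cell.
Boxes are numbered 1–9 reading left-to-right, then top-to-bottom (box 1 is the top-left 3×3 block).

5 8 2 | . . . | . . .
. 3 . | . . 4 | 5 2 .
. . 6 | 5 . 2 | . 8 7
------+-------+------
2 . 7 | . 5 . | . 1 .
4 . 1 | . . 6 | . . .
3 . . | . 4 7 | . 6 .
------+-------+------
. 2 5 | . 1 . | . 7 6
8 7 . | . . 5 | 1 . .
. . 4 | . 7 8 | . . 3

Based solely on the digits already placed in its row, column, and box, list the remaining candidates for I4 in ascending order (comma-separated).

Row 4 already contains {1, 2, 5, 7}.
Column I already contains {3, 6, 7}.
Its 3×3 block (box 6) already contains {1, 6}.
Removing those from 1–9 leaves {4, 8, 9} as the candidates for I4.

4,8,9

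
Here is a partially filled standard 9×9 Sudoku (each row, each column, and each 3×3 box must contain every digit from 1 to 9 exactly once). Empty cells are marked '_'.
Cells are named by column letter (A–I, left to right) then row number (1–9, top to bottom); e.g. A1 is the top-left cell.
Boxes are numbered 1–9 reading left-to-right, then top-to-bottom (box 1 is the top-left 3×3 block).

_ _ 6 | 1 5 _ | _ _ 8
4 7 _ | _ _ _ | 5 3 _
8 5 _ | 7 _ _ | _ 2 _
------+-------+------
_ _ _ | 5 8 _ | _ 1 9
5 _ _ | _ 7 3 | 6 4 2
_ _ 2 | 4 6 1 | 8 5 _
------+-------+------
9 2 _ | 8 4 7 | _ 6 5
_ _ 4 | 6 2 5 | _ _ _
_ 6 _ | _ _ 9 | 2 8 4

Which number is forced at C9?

5

Cell C9 itself could take any of {1, 3, 5, 7} by direct elimination.
Consider where 5 can go in box 7.
C7 is out (row 7 already has a 5).
A8 is out (row 8 already has a 5).
B8 is out (row 8 already has a 5).
A9 is out (column A already has a 5).
So the only cell in box 7 that can hold 5 is C9.
Therefore C9 = 5.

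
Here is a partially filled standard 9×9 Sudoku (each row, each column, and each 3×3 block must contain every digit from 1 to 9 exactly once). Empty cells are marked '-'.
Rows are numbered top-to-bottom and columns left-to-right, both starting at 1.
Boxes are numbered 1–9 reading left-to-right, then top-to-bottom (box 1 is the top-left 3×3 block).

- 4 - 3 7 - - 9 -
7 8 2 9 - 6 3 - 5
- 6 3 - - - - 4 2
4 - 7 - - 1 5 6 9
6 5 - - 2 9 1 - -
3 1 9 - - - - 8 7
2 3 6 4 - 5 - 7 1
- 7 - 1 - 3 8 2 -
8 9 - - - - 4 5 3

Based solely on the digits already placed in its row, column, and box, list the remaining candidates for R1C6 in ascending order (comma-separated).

2,8

Row 1 already contains {3, 4, 7, 9}.
Column 6 already contains {1, 3, 5, 6, 9}.
Its 3×3 block (box 2) already contains {3, 6, 7, 9}.
Removing those from 1–9 leaves {2, 8} as the candidates for R1C6.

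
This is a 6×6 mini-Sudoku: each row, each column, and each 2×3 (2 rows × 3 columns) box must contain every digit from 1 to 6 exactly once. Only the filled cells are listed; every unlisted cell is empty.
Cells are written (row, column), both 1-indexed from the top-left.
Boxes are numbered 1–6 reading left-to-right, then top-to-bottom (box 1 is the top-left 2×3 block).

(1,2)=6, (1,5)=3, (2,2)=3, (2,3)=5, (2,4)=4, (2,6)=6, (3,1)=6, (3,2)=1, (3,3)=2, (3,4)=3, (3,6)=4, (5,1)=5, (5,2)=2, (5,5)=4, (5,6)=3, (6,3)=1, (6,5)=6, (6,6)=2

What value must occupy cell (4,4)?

Cell (4,4) itself could take any of {1, 2, 5, 6} by direct elimination.
Consider where 6 can go in box 4.
(3,5) is out (row 3 already has a 6).
(4,5) is out (column 5 already has a 6).
(4,6) is out (column 6 already has a 6).
So the only cell in box 4 that can hold 6 is (4,4).
Therefore (4,4) = 6.

6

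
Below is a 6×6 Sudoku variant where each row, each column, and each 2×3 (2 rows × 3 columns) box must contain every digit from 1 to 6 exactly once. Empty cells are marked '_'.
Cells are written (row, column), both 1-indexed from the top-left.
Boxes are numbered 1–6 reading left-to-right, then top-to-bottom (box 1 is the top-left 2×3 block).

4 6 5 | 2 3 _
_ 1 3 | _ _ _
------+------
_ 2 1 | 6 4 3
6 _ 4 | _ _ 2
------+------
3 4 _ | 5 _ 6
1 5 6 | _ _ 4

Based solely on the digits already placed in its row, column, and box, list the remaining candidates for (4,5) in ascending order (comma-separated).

1,5

Row 4 already contains {2, 4, 6}.
Column 5 already contains {3, 4}.
Its 2×3 block (box 4) already contains {2, 3, 4, 6}.
Removing those from 1–6 leaves {1, 5} as the candidates for (4,5).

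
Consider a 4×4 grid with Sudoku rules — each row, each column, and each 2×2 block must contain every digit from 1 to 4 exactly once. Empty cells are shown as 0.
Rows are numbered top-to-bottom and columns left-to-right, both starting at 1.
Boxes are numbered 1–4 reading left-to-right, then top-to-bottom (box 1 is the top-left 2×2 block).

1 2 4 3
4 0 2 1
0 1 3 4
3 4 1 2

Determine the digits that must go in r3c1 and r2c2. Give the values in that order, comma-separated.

2,3

For r3c1:
  Row 3 already contains {1, 3, 4}.
  Column 1 already contains {1, 3, 4}.
  Its 2×2 block (box 3) already contains {1, 3, 4}.
  The only value from 1–4 not eliminated is 2, so r3c1 = 2.
For r2c2:
  Row 2 already contains {1, 2, 4}.
  Column 2 already contains {1, 2, 4}.
  Its 2×2 block (box 1) already contains {1, 2, 4}.
  The only value from 1–4 not eliminated is 3, so r2c2 = 3.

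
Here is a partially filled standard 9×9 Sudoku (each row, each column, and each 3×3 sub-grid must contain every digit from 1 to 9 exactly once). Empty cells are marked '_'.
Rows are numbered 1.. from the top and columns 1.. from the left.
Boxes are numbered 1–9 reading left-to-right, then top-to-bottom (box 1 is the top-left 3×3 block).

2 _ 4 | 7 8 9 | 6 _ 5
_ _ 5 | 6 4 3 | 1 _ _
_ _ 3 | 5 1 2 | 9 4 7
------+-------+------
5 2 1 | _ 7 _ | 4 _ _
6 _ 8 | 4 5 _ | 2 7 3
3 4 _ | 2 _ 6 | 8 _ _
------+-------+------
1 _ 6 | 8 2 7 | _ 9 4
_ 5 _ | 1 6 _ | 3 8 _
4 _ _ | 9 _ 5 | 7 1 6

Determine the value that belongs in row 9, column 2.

Cell row 9, column 2 itself could take any of {3, 8} by direct elimination.
Consider where 8 can go in box 7.
row 7, column 2 is out (row 7 already has a 8).
row 8, column 1 is out (row 8 already has a 8).
row 8, column 3 is out (row 8 already has a 8).
row 9, column 3 is out (column 3 already has a 8).
So the only cell in box 7 that can hold 8 is row 9, column 2.
Therefore row 9, column 2 = 8.

8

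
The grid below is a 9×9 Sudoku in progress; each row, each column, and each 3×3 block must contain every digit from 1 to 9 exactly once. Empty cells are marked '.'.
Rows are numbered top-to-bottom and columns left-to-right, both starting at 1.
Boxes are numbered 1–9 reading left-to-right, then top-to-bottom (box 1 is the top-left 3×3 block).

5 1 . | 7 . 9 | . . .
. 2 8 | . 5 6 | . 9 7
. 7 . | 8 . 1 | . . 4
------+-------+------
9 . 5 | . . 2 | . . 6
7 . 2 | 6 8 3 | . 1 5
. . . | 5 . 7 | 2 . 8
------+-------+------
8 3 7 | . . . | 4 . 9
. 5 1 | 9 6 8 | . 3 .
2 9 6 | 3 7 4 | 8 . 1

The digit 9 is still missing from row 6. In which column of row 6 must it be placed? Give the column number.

Consider where 9 can go in row 6.
r6c1 is out (column 1 already has a 9).
r6c2 is out (column 2 already has a 9).
r6c3 is out (box 4 already has a 9).
r6c8 is out (column 8 already has a 9).
So the only cell in row 6 that can hold 9 is r6c5.
That is column 5.

5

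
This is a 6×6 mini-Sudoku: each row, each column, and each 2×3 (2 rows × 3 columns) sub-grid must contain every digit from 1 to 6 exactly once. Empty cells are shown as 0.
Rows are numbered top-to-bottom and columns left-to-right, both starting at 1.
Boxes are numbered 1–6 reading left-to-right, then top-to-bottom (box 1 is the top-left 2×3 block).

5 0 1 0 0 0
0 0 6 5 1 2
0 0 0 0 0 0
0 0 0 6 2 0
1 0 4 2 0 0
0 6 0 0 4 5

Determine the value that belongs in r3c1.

Cell r3c1 itself could take any of {2, 3, 4, 6} by direct elimination.
Consider where 6 can go in box 3.
r3c2 is out (column 2 already has a 6).
r3c3 is out (column 3 already has a 6).
r4c1 is out (row 4 already has a 6).
r4c2 is out (row 4 already has a 6).
r4c3 is out (row 4 already has a 6).
So the only cell in box 3 that can hold 6 is r3c1.
Therefore r3c1 = 6.

6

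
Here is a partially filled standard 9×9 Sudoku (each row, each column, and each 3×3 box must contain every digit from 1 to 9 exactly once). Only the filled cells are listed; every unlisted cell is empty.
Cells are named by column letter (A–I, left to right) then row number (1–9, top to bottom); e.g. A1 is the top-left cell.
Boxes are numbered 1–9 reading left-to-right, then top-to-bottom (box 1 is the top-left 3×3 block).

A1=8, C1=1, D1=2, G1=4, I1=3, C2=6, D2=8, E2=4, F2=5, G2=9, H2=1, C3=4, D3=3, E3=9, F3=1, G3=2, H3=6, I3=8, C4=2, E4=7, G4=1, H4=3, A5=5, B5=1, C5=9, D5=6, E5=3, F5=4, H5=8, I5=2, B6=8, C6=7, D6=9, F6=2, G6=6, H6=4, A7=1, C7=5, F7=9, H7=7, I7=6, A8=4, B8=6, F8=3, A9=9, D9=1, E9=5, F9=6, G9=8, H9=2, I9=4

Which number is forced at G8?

5

Row 8 already contains {3, 4, 6}.
Column G already contains {1, 2, 4, 6, 8, 9}.
Its 3×3 block (box 9) already contains {2, 4, 6, 7, 8}.
The only value from 1–9 not eliminated is 5, so G8 = 5.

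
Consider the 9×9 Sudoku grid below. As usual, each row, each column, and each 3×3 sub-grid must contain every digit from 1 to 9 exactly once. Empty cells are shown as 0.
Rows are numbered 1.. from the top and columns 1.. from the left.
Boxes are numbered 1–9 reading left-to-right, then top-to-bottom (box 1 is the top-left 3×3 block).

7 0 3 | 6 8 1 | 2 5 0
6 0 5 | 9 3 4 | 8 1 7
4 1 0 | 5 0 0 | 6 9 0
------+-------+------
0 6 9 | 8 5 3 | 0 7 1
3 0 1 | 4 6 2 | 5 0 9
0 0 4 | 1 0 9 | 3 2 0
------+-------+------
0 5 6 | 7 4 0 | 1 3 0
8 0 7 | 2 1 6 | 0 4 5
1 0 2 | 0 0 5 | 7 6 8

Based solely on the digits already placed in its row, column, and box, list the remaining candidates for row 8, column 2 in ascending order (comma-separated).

Row 8 already contains {1, 2, 4, 5, 6, 7, 8}.
Column 2 already contains {1, 5, 6}.
Its 3×3 block (box 7) already contains {1, 2, 5, 6, 7, 8}.
Removing those from 1–9 leaves {3, 9} as the candidates for row 8, column 2.

3,9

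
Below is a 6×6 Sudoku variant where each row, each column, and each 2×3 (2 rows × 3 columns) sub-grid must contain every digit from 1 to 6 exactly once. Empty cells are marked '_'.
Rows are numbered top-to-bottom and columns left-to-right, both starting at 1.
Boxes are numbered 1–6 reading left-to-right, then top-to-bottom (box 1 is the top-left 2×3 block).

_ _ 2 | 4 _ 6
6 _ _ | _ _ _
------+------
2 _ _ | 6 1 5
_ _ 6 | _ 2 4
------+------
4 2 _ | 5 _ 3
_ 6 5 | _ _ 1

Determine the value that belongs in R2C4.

1

Cell R2C4 itself could take any of {1, 2, 3} by direct elimination.
Consider where 1 can go in box 2.
R1C5 is out (column 5 already has a 1).
R2C5 is out (column 5 already has a 1).
R2C6 is out (column 6 already has a 1).
So the only cell in box 2 that can hold 1 is R2C4.
Therefore R2C4 = 1.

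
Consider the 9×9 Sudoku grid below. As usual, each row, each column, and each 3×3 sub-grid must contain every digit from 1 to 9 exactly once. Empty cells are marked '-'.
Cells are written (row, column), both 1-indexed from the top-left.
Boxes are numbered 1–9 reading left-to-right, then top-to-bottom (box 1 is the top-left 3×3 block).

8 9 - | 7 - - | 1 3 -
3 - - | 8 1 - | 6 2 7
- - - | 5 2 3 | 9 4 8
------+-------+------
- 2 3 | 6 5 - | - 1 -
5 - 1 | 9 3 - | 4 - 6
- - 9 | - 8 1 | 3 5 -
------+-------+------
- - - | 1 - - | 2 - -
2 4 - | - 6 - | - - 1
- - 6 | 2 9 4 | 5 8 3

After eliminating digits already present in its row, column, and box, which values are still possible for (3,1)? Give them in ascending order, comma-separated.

Row 3 already contains {2, 3, 4, 5, 8, 9}.
Column 1 already contains {2, 3, 5, 8}.
Its 3×3 block (box 1) already contains {3, 8, 9}.
Removing those from 1–9 leaves {1, 6, 7} as the candidates for (3,1).

1,6,7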